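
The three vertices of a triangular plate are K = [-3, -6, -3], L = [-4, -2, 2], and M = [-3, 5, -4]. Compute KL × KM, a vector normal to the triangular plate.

KL = (-1, 4, 5)
KM = (0, 11, -1)
i: 4·(-1) - 5·11 = -4 - 55 = -59
j: 5·0 - (-1)·(-1) = 0 - 1 = -1
k: (-1)·11 - 4·0 = -11 - 0 = -11
KL × KM = (-59, -1, -11)

(-59, -1, -11)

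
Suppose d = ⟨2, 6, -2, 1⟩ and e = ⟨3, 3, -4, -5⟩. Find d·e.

d · e = 2·3 + 6·3 + (-2)·(-4) + 1·(-5) = 6 + 18 + 8 - 5 = 27

27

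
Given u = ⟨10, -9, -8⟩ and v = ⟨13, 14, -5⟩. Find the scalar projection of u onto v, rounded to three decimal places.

u · v = 10·13 + (-9)·14 + (-8)·(-5) = 130 - 126 + 40 = 44
|v| = √(169 + 196 + 25) = √390 ≈ 19.7484
comp_v u = 44 / √390 ≈ 2.228

2.228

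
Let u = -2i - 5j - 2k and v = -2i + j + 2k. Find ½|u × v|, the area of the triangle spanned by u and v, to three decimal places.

8.246

i: (-5)·2 - (-2)·1 = -10 - (-2) = -8
j: (-2)·(-2) - (-2)·2 = 4 - (-4) = 8
k: (-2)·1 - (-5)·(-2) = -2 - 10 = -12
u × v = (-8, 8, -12)
|u × v| = √((-8)² + 8² + (-12)²) = √272 ≈ 16.4924
area = ½ · 16.4924 ≈ 8.246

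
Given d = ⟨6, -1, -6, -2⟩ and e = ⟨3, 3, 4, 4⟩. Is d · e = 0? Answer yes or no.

no

d · e = 6·3 + (-1)·3 + (-6)·4 + (-2)·4 = 18 - 3 - 24 - 8 = -17
Nonzero, so the vectors are not orthogonal.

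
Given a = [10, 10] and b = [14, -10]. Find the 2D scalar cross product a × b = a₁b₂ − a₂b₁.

10·(-10) - 10·14 = -100 - 140 = -240

-240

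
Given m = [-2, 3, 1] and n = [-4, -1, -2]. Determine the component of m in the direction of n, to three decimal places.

m · n = (-2)·(-4) + 3·(-1) + 1·(-2) = 8 - 3 - 2 = 3
|n| = √(16 + 1 + 4) = √21 ≈ 4.5826
comp_n m = 3 / √21 ≈ 0.655

0.655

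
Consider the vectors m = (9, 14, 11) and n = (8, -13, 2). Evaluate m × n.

(171, 70, -229)

i: 14·2 - 11·(-13) = 28 - (-143) = 171
j: 11·8 - 9·2 = 88 - 18 = 70
k: 9·(-13) - 14·8 = -117 - 112 = -229
m × n = (171, 70, -229)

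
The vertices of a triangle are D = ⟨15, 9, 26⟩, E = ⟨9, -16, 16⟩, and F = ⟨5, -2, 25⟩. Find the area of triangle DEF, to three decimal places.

DE = (-6, -25, -10),  DF = (-10, -11, -1)
i: (-25)·(-1) - (-10)·(-11) = 25 - 110 = -85
j: (-10)·(-10) - (-6)·(-1) = 100 - 6 = 94
k: (-6)·(-11) - (-25)·(-10) = 66 - 250 = -184
DE × DF = (-85, 94, -184)
|DE × DF| = √49917 ≈ 223.4211
area = ½ · 223.4211 ≈ 111.711

111.711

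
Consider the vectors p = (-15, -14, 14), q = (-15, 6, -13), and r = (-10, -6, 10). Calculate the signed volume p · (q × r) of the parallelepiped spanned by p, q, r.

-1550

q × r:
i: 6·10 - (-13)·(-6) = 60 - 78 = -18
j: (-13)·(-10) - (-15)·10 = 130 - (-150) = 280
k: (-15)·(-6) - 6·(-10) = 90 - (-60) = 150
q × r = (-18, 280, 150)
p · (q × r) = (-15)·(-18) + (-14)·280 + 14·150 = 270 - 3920 + 2100 = -1550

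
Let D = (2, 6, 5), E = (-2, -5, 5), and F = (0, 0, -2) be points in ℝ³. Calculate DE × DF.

(77, -28, 2)

DE = (-4, -11, 0)
DF = (-2, -6, -7)
i: (-11)·(-7) - 0·(-6) = 77 - 0 = 77
j: 0·(-2) - (-4)·(-7) = 0 - 28 = -28
k: (-4)·(-6) - (-11)·(-2) = 24 - 22 = 2
DE × DF = (77, -28, 2)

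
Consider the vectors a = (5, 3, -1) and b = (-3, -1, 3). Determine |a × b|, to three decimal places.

14.967

i: 3·3 - (-1)·(-1) = 9 - 1 = 8
j: (-1)·(-3) - 5·3 = 3 - 15 = -12
k: 5·(-1) - 3·(-3) = -5 - (-9) = 4
a × b = (8, -12, 4)
|a × b| = √(8² + (-12)² + 4²) = √224 ≈ 14.9666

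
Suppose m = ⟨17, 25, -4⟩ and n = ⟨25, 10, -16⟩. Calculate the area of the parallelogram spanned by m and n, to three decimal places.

605.152

i: 25·(-16) - (-4)·10 = -400 - (-40) = -360
j: (-4)·25 - 17·(-16) = -100 - (-272) = 172
k: 17·10 - 25·25 = 170 - 625 = -455
m × n = (-360, 172, -455)
|m × n| = √((-360)² + 172² + (-455)²) = √366209 ≈ 605.1520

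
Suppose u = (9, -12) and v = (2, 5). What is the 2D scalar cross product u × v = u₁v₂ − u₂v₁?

69

9·5 - (-12)·2 = 45 - (-24) = 69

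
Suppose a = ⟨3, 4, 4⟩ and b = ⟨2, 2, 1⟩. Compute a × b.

i: 4·1 - 4·2 = 4 - 8 = -4
j: 4·2 - 3·1 = 8 - 3 = 5
k: 3·2 - 4·2 = 6 - 8 = -2
a × b = (-4, 5, -2)

(-4, 5, -2)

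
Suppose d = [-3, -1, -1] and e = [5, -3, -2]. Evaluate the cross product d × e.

i: (-1)·(-2) - (-1)·(-3) = 2 - 3 = -1
j: (-1)·5 - (-3)·(-2) = -5 - 6 = -11
k: (-3)·(-3) - (-1)·5 = 9 - (-5) = 14
d × e = (-1, -11, 14)

(-1, -11, 14)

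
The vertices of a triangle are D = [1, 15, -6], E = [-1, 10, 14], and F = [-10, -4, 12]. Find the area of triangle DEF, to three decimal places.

171.934

DE = (-2, -5, 20),  DF = (-11, -19, 18)
i: (-5)·18 - 20·(-19) = -90 - (-380) = 290
j: 20·(-11) - (-2)·18 = -220 - (-36) = -184
k: (-2)·(-19) - (-5)·(-11) = 38 - 55 = -17
DE × DF = (290, -184, -17)
|DE × DF| = √118245 ≈ 343.8677
area = ½ · 343.8677 ≈ 171.934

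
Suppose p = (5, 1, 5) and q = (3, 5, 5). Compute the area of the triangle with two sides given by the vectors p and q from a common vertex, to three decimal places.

15.684

i: 1·5 - 5·5 = 5 - 25 = -20
j: 5·3 - 5·5 = 15 - 25 = -10
k: 5·5 - 1·3 = 25 - 3 = 22
p × q = (-20, -10, 22)
|p × q| = √((-20)² + (-10)² + 22²) = √984 ≈ 31.3688
area = ½ · 31.3688 ≈ 15.684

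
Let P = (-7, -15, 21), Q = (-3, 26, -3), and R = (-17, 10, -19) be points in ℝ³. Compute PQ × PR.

PQ = (4, 41, -24)
PR = (-10, 25, -40)
i: 41·(-40) - (-24)·25 = -1640 - (-600) = -1040
j: (-24)·(-10) - 4·(-40) = 240 - (-160) = 400
k: 4·25 - 41·(-10) = 100 - (-410) = 510
PQ × PR = (-1040, 400, 510)

(-1040, 400, 510)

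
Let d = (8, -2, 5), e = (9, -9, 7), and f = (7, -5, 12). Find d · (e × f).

-376

e × f:
i: (-9)·12 - 7·(-5) = -108 - (-35) = -73
j: 7·7 - 9·12 = 49 - 108 = -59
k: 9·(-5) - (-9)·7 = -45 - (-63) = 18
e × f = (-73, -59, 18)
d · (e × f) = 8·(-73) + (-2)·(-59) + 5·18 = -584 + 118 + 90 = -376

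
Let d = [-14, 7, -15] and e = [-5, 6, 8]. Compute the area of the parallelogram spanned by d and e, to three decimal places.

i: 7·8 - (-15)·6 = 56 - (-90) = 146
j: (-15)·(-5) - (-14)·8 = 75 - (-112) = 187
k: (-14)·6 - 7·(-5) = -84 - (-35) = -49
d × e = (146, 187, -49)
|d × e| = √(146² + 187² + (-49)²) = √58686 ≈ 242.2519

242.252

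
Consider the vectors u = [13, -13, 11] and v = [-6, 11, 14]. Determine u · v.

-67

u · v = 13·(-6) + (-13)·11 + 11·14 = -78 - 143 + 154 = -67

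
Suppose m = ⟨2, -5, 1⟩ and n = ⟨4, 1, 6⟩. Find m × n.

i: (-5)·6 - 1·1 = -30 - 1 = -31
j: 1·4 - 2·6 = 4 - 12 = -8
k: 2·1 - (-5)·4 = 2 - (-20) = 22
m × n = (-31, -8, 22)

(-31, -8, 22)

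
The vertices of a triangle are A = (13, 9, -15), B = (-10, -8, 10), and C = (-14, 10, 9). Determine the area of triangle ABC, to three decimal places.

329.751

AB = (-23, -17, 25),  AC = (-27, 1, 24)
i: (-17)·24 - 25·1 = -408 - 25 = -433
j: 25·(-27) - (-23)·24 = -675 - (-552) = -123
k: (-23)·1 - (-17)·(-27) = -23 - 459 = -482
AB × AC = (-433, -123, -482)
|AB × AC| = √434942 ≈ 659.5013
area = ½ · 659.5013 ≈ 329.751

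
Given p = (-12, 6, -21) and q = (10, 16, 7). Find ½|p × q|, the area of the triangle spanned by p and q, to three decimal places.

i: 6·7 - (-21)·16 = 42 - (-336) = 378
j: (-21)·10 - (-12)·7 = -210 - (-84) = -126
k: (-12)·16 - 6·10 = -192 - 60 = -252
p × q = (378, -126, -252)
|p × q| = √(378² + (-126)² + (-252)²) = √222264 ≈ 471.4488
area = ½ · 471.4488 ≈ 235.724

235.724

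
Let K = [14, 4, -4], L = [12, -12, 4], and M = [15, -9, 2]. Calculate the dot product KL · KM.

KL = L − K = (-2, -16, 8)
KM = M − K = (1, -13, 6)
KL · KM = (-2)·1 + (-16)·(-13) + 8·6 = -2 + 208 + 48 = 254

254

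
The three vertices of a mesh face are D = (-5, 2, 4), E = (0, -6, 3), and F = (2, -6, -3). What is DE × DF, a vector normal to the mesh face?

(48, 28, 16)

DE = (5, -8, -1)
DF = (7, -8, -7)
i: (-8)·(-7) - (-1)·(-8) = 56 - 8 = 48
j: (-1)·7 - 5·(-7) = -7 - (-35) = 28
k: 5·(-8) - (-8)·7 = -40 - (-56) = 16
DE × DF = (48, 28, 16)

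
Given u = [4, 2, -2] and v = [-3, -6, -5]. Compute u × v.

(-22, 26, -18)

i: 2·(-5) - (-2)·(-6) = -10 - 12 = -22
j: (-2)·(-3) - 4·(-5) = 6 - (-20) = 26
k: 4·(-6) - 2·(-3) = -24 - (-6) = -18
u × v = (-22, 26, -18)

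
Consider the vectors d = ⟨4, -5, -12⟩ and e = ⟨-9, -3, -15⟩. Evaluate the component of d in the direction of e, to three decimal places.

d · e = 4·(-9) + (-5)·(-3) + (-12)·(-15) = -36 + 15 + 180 = 159
|e| = √(81 + 9 + 225) = √315 ≈ 17.7482
comp_e d = 159 / √315 ≈ 8.959

8.959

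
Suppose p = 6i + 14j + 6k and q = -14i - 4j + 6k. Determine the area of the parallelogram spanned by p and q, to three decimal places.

235.898

i: 14·6 - 6·(-4) = 84 - (-24) = 108
j: 6·(-14) - 6·6 = -84 - 36 = -120
k: 6·(-4) - 14·(-14) = -24 - (-196) = 172
p × q = (108, -120, 172)
|p × q| = √(108² + (-120)² + 172²) = √55648 ≈ 235.8983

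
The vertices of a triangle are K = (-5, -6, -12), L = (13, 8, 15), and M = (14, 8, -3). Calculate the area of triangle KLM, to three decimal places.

KL = (18, 14, 27),  KM = (19, 14, 9)
i: 14·9 - 27·14 = 126 - 378 = -252
j: 27·19 - 18·9 = 513 - 162 = 351
k: 18·14 - 14·19 = 252 - 266 = -14
KL × KM = (-252, 351, -14)
|KL × KM| = √186901 ≈ 432.3205
area = ½ · 432.3205 ≈ 216.160

216.160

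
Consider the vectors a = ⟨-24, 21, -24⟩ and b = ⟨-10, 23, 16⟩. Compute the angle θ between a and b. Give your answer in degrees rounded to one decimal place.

a · b = (-24)·(-10) + 21·23 + (-24)·16 = 240 + 483 - 384 = 339
|a|² = 576 + 441 + 576 = 1593,  |a| = √1593 ≈ 39.912404
|b|² = 100 + 529 + 256 = 885,  |b| = √885 ≈ 29.748950
cos θ = 339 / (39.912404 · 29.748950) ≈ 0.28551
θ = arccos(0.28551) ≈ 73.4°

73.4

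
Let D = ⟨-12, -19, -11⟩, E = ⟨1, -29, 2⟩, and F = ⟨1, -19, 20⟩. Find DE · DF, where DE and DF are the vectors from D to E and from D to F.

572

DE = E − D = (13, -10, 13)
DF = F − D = (13, 0, 31)
DE · DF = 13·13 + (-10)·0 + 13·31 = 169 + 0 + 403 = 572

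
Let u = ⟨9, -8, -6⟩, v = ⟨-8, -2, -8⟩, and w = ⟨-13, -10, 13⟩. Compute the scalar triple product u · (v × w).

v × w:
i: (-2)·13 - (-8)·(-10) = -26 - 80 = -106
j: (-8)·(-13) - (-8)·13 = 104 - (-104) = 208
k: (-8)·(-10) - (-2)·(-13) = 80 - 26 = 54
v × w = (-106, 208, 54)
u · (v × w) = 9·(-106) + (-8)·208 + (-6)·54 = -954 - 1664 - 324 = -2942

-2942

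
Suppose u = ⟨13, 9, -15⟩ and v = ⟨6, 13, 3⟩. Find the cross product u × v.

i: 9·3 - (-15)·13 = 27 - (-195) = 222
j: (-15)·6 - 13·3 = -90 - 39 = -129
k: 13·13 - 9·6 = 169 - 54 = 115
u × v = (222, -129, 115)

(222, -129, 115)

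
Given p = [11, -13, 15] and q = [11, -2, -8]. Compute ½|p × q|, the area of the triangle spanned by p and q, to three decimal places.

i: (-13)·(-8) - 15·(-2) = 104 - (-30) = 134
j: 15·11 - 11·(-8) = 165 - (-88) = 253
k: 11·(-2) - (-13)·11 = -22 - (-143) = 121
p × q = (134, 253, 121)
|p × q| = √(134² + 253² + 121²) = √96606 ≈ 310.8151
area = ½ · 310.8151 ≈ 155.408

155.408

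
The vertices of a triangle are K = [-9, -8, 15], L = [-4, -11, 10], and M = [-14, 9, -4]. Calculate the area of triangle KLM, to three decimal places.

99.328

KL = (5, -3, -5),  KM = (-5, 17, -19)
i: (-3)·(-19) - (-5)·17 = 57 - (-85) = 142
j: (-5)·(-5) - 5·(-19) = 25 - (-95) = 120
k: 5·17 - (-3)·(-5) = 85 - 15 = 70
KL × KM = (142, 120, 70)
|KL × KM| = √39464 ≈ 198.6555
area = ½ · 198.6555 ≈ 99.328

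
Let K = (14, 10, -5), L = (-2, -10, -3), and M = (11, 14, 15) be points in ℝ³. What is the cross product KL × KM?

(-408, 314, -124)

KL = (-16, -20, 2)
KM = (-3, 4, 20)
i: (-20)·20 - 2·4 = -400 - 8 = -408
j: 2·(-3) - (-16)·20 = -6 - (-320) = 314
k: (-16)·4 - (-20)·(-3) = -64 - 60 = -124
KL × KM = (-408, 314, -124)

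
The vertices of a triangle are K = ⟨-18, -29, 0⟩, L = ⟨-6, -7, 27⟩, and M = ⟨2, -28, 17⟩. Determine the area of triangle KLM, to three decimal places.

KL = (12, 22, 27),  KM = (20, 1, 17)
i: 22·17 - 27·1 = 374 - 27 = 347
j: 27·20 - 12·17 = 540 - 204 = 336
k: 12·1 - 22·20 = 12 - 440 = -428
KL × KM = (347, 336, -428)
|KL × KM| = √416489 ≈ 645.3596
area = ½ · 645.3596 ≈ 322.680

322.680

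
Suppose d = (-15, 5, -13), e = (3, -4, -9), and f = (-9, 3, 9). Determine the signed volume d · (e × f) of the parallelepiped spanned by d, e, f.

e × f:
i: (-4)·9 - (-9)·3 = -36 - (-27) = -9
j: (-9)·(-9) - 3·9 = 81 - 27 = 54
k: 3·3 - (-4)·(-9) = 9 - 36 = -27
e × f = (-9, 54, -27)
d · (e × f) = (-15)·(-9) + 5·54 + (-13)·(-27) = 135 + 270 + 351 = 756

756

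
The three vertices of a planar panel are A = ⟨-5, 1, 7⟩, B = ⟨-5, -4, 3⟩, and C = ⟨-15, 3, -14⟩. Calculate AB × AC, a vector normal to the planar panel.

AB = (0, -5, -4)
AC = (-10, 2, -21)
i: (-5)·(-21) - (-4)·2 = 105 - (-8) = 113
j: (-4)·(-10) - 0·(-21) = 40 - 0 = 40
k: 0·2 - (-5)·(-10) = 0 - 50 = -50
AB × AC = (113, 40, -50)

(113, 40, -50)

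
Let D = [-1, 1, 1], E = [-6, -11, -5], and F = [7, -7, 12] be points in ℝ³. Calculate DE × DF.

DE = (-5, -12, -6)
DF = (8, -8, 11)
i: (-12)·11 - (-6)·(-8) = -132 - 48 = -180
j: (-6)·8 - (-5)·11 = -48 - (-55) = 7
k: (-5)·(-8) - (-12)·8 = 40 - (-96) = 136
DE × DF = (-180, 7, 136)

(-180, 7, 136)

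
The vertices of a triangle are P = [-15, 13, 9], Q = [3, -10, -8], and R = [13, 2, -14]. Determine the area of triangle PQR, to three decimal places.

PQ = (18, -23, -17),  PR = (28, -11, -23)
i: (-23)·(-23) - (-17)·(-11) = 529 - 187 = 342
j: (-17)·28 - 18·(-23) = -476 - (-414) = -62
k: 18·(-11) - (-23)·28 = -198 - (-644) = 446
PQ × PR = (342, -62, 446)
|PQ × PR| = √319724 ≈ 565.4414
area = ½ · 565.4414 ≈ 282.721

282.721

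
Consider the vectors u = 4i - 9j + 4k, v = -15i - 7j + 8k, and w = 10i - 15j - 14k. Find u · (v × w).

v × w:
i: (-7)·(-14) - 8·(-15) = 98 - (-120) = 218
j: 8·10 - (-15)·(-14) = 80 - 210 = -130
k: (-15)·(-15) - (-7)·10 = 225 - (-70) = 295
v × w = (218, -130, 295)
u · (v × w) = 4·218 + (-9)·(-130) + 4·295 = 872 + 1170 + 1180 = 3222

3222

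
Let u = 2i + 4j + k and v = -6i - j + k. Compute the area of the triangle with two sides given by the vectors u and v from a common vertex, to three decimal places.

i: 4·1 - 1·(-1) = 4 - (-1) = 5
j: 1·(-6) - 2·1 = -6 - 2 = -8
k: 2·(-1) - 4·(-6) = -2 - (-24) = 22
u × v = (5, -8, 22)
|u × v| = √(5² + (-8)² + 22²) = √573 ≈ 23.9374
area = ½ · 23.9374 ≈ 11.969

11.969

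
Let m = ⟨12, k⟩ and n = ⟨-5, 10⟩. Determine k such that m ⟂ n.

6

m · n = 12·(-5) + k·10 = -60 + 10k
Set equal to 0: 10k = 60, so k = 6.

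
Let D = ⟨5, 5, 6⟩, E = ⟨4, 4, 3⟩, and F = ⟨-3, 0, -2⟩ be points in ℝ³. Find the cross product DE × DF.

DE = (-1, -1, -3)
DF = (-8, -5, -8)
i: (-1)·(-8) - (-3)·(-5) = 8 - 15 = -7
j: (-3)·(-8) - (-1)·(-8) = 24 - 8 = 16
k: (-1)·(-5) - (-1)·(-8) = 5 - 8 = -3
DE × DF = (-7, 16, -3)

(-7, 16, -3)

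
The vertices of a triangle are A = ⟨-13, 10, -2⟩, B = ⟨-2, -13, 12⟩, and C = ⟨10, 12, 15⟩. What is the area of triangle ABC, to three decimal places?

352.628

AB = (11, -23, 14),  AC = (23, 2, 17)
i: (-23)·17 - 14·2 = -391 - 28 = -419
j: 14·23 - 11·17 = 322 - 187 = 135
k: 11·2 - (-23)·23 = 22 - (-529) = 551
AB × AC = (-419, 135, 551)
|AB × AC| = √497387 ≈ 705.2567
area = ½ · 705.2567 ≈ 352.628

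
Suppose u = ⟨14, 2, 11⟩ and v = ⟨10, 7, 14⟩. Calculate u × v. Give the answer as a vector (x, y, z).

(-49, -86, 78)

i: 2·14 - 11·7 = 28 - 77 = -49
j: 11·10 - 14·14 = 110 - 196 = -86
k: 14·7 - 2·10 = 98 - 20 = 78
u × v = (-49, -86, 78)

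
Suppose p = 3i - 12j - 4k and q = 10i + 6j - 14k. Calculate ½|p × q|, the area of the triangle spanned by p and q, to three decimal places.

118.229

i: (-12)·(-14) - (-4)·6 = 168 - (-24) = 192
j: (-4)·10 - 3·(-14) = -40 - (-42) = 2
k: 3·6 - (-12)·10 = 18 - (-120) = 138
p × q = (192, 2, 138)
|p × q| = √(192² + 2² + 138²) = √55912 ≈ 236.4572
area = ½ · 236.4572 ≈ 118.229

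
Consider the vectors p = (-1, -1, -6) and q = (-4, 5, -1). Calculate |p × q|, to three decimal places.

i: (-1)·(-1) - (-6)·5 = 1 - (-30) = 31
j: (-6)·(-4) - (-1)·(-1) = 24 - 1 = 23
k: (-1)·5 - (-1)·(-4) = -5 - 4 = -9
p × q = (31, 23, -9)
|p × q| = √(31² + 23² + (-9)²) = √1571 ≈ 39.6358

39.636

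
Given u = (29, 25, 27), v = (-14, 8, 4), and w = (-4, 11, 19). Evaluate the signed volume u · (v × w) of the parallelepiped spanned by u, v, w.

6088

v × w:
i: 8·19 - 4·11 = 152 - 44 = 108
j: 4·(-4) - (-14)·19 = -16 - (-266) = 250
k: (-14)·11 - 8·(-4) = -154 - (-32) = -122
v × w = (108, 250, -122)
u · (v × w) = 29·108 + 25·250 + 27·(-122) = 3132 + 6250 - 3294 = 6088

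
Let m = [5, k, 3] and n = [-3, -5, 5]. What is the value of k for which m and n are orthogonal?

0

m · n = 5·(-3) + k·(-5) + 3·5 = 0 - 5k
Set equal to 0: -5k = 0, so k = 0.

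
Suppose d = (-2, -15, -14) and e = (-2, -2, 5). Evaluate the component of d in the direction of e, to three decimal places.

d · e = (-2)·(-2) + (-15)·(-2) + (-14)·5 = 4 + 30 - 70 = -36
|e| = √(4 + 4 + 25) = √33 ≈ 5.7446
comp_e d = -36 / √33 ≈ -6.267

-6.267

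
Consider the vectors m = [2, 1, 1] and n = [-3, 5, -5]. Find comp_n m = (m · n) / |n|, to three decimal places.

-0.781

m · n = 2·(-3) + 1·5 + 1·(-5) = -6 + 5 - 5 = -6
|n| = √(9 + 25 + 25) = √59 ≈ 7.6811
comp_n m = -6 / √59 ≈ -0.781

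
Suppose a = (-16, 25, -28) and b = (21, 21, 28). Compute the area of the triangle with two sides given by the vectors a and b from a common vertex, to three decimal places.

777.796

i: 25·28 - (-28)·21 = 700 - (-588) = 1288
j: (-28)·21 - (-16)·28 = -588 - (-448) = -140
k: (-16)·21 - 25·21 = -336 - 525 = -861
a × b = (1288, -140, -861)
|a × b| = √(1288² + (-140)² + (-861)²) = √2419865 ≈ 1555.5915
area = ½ · 1555.5915 ≈ 777.796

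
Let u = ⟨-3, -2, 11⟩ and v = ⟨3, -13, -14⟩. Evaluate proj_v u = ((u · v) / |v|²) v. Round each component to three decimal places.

(-1.099, 4.762, 5.128)

u · v = (-3)·3 + (-2)·(-13) + 11·(-14) = -9 + 26 - 154 = -137
|v|² = 9 + 169 + 196 = 374
proj_v u = (-137/374) · (3, -13, -14) ≈ (-1.099, 4.762, 5.128)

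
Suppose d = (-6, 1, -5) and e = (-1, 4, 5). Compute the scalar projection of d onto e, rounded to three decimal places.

d · e = (-6)·(-1) + 1·4 + (-5)·5 = 6 + 4 - 25 = -15
|e| = √(1 + 16 + 25) = √42 ≈ 6.4807
comp_e d = -15 / √42 ≈ -2.315

-2.315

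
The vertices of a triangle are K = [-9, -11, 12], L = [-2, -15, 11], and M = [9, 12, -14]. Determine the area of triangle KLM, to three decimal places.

155.976

KL = (7, -4, -1),  KM = (18, 23, -26)
i: (-4)·(-26) - (-1)·23 = 104 - (-23) = 127
j: (-1)·18 - 7·(-26) = -18 - (-182) = 164
k: 7·23 - (-4)·18 = 161 - (-72) = 233
KL × KM = (127, 164, 233)
|KL × KM| = √97314 ≈ 311.9519
area = ½ · 311.9519 ≈ 155.976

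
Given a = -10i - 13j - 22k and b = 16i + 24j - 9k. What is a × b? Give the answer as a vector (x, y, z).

i: (-13)·(-9) - (-22)·24 = 117 - (-528) = 645
j: (-22)·16 - (-10)·(-9) = -352 - 90 = -442
k: (-10)·24 - (-13)·16 = -240 - (-208) = -32
a × b = (645, -442, -32)

(645, -442, -32)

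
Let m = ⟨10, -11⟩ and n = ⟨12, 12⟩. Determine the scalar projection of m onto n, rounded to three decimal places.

-0.707

m · n = 10·12 + (-11)·12 = 120 - 132 = -12
|n| = √(144 + 144) = √288 ≈ 16.9706
comp_n m = -12 / √288 ≈ -0.707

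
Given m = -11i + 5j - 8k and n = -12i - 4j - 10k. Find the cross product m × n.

i: 5·(-10) - (-8)·(-4) = -50 - 32 = -82
j: (-8)·(-12) - (-11)·(-10) = 96 - 110 = -14
k: (-11)·(-4) - 5·(-12) = 44 - (-60) = 104
m × n = (-82, -14, 104)

(-82, -14, 104)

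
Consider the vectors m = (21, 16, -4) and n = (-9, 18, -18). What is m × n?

(-216, 414, 522)

i: 16·(-18) - (-4)·18 = -288 - (-72) = -216
j: (-4)·(-9) - 21·(-18) = 36 - (-378) = 414
k: 21·18 - 16·(-9) = 378 - (-144) = 522
m × n = (-216, 414, 522)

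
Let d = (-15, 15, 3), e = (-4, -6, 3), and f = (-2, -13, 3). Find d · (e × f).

-105

e × f:
i: (-6)·3 - 3·(-13) = -18 - (-39) = 21
j: 3·(-2) - (-4)·3 = -6 - (-12) = 6
k: (-4)·(-13) - (-6)·(-2) = 52 - 12 = 40
e × f = (21, 6, 40)
d · (e × f) = (-15)·21 + 15·6 + 3·40 = -315 + 90 + 120 = -105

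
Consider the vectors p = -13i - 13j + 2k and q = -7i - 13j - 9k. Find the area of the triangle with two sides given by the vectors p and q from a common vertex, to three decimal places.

104.516

i: (-13)·(-9) - 2·(-13) = 117 - (-26) = 143
j: 2·(-7) - (-13)·(-9) = -14 - 117 = -131
k: (-13)·(-13) - (-13)·(-7) = 169 - 91 = 78
p × q = (143, -131, 78)
|p × q| = √(143² + (-131)² + 78²) = √43694 ≈ 209.0311
area = ½ · 209.0311 ≈ 104.516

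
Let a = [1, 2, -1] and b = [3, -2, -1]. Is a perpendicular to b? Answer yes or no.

yes

a · b = 1·3 + 2·(-2) + (-1)·(-1) = 3 - 4 + 1 = 0
Zero, so the vectors are orthogonal.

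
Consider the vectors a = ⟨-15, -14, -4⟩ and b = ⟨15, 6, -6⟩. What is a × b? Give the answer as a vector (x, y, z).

(108, -150, 120)

i: (-14)·(-6) - (-4)·6 = 84 - (-24) = 108
j: (-4)·15 - (-15)·(-6) = -60 - 90 = -150
k: (-15)·6 - (-14)·15 = -90 - (-210) = 120
a × b = (108, -150, 120)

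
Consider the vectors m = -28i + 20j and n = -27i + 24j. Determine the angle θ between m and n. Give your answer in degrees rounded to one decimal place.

m · n = (-28)·(-27) + 20·24 = 756 + 480 = 1236
|m|² = 784 + 400 = 1184,  |m| = √1184 ≈ 34.409301
|n|² = 729 + 576 = 1305,  |n| = √1305 ≈ 36.124784
cos θ = 1236 / (34.409301 · 36.124784) ≈ 0.99435
θ = arccos(0.99435) ≈ 6.1°

6.1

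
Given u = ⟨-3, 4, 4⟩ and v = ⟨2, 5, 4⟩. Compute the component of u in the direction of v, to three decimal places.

u · v = (-3)·2 + 4·5 + 4·4 = -6 + 20 + 16 = 30
|v| = √(4 + 25 + 16) = √45 ≈ 6.7082
comp_v u = 30 / √45 ≈ 4.472

4.472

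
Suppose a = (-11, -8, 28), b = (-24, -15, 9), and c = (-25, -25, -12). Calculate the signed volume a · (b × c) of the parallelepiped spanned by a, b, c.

5949

b × c:
i: (-15)·(-12) - 9·(-25) = 180 - (-225) = 405
j: 9·(-25) - (-24)·(-12) = -225 - 288 = -513
k: (-24)·(-25) - (-15)·(-25) = 600 - 375 = 225
b × c = (405, -513, 225)
a · (b × c) = (-11)·405 + (-8)·(-513) + 28·225 = -4455 + 4104 + 6300 = 5949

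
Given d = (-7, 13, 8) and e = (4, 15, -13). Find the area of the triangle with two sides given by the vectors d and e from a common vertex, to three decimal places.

i: 13·(-13) - 8·15 = -169 - 120 = -289
j: 8·4 - (-7)·(-13) = 32 - 91 = -59
k: (-7)·15 - 13·4 = -105 - 52 = -157
d × e = (-289, -59, -157)
|d × e| = √((-289)² + (-59)² + (-157)²) = √111651 ≈ 334.1422
area = ½ · 334.1422 ≈ 167.071

167.071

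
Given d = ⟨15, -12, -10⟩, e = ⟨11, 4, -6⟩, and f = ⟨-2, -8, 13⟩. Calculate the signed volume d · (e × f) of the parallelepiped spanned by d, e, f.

e × f:
i: 4·13 - (-6)·(-8) = 52 - 48 = 4
j: (-6)·(-2) - 11·13 = 12 - 143 = -131
k: 11·(-8) - 4·(-2) = -88 - (-8) = -80
e × f = (4, -131, -80)
d · (e × f) = 15·4 + (-12)·(-131) + (-10)·(-80) = 60 + 1572 + 800 = 2432

2432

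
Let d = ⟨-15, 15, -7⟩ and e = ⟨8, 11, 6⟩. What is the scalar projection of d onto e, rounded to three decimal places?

d · e = (-15)·8 + 15·11 + (-7)·6 = -120 + 165 - 42 = 3
|e| = √(64 + 121 + 36) = √221 ≈ 14.8661
comp_e d = 3 / √221 ≈ 0.202

0.202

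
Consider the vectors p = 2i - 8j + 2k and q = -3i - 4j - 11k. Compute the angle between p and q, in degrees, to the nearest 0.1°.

p · q = 2·(-3) + (-8)·(-4) + 2·(-11) = -6 + 32 - 22 = 4
|p|² = 4 + 64 + 4 = 72,  |p| = √72 ≈ 8.485281
|q|² = 9 + 16 + 121 = 146,  |q| = √146 ≈ 12.083046
cos θ = 4 / (8.485281 · 12.083046) ≈ 0.03901
θ = arccos(0.03901) ≈ 87.8°

87.8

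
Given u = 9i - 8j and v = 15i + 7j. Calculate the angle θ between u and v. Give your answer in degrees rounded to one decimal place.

66.7

u · v = 9·15 + (-8)·7 = 135 - 56 = 79
|u|² = 81 + 64 = 145,  |u| = √145 ≈ 12.041595
|v|² = 225 + 49 = 274,  |v| = √274 ≈ 16.552945
cos θ = 79 / (12.041595 · 16.552945) ≈ 0.39634
θ = arccos(0.39634) ≈ 66.7°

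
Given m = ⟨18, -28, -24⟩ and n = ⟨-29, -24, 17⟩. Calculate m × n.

(-1052, 390, -1244)

i: (-28)·17 - (-24)·(-24) = -476 - 576 = -1052
j: (-24)·(-29) - 18·17 = 696 - 306 = 390
k: 18·(-24) - (-28)·(-29) = -432 - 812 = -1244
m × n = (-1052, 390, -1244)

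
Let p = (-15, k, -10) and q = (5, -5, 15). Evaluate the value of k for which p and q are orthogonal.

-45

p · q = (-15)·5 + k·(-5) + (-10)·15 = -225 - 5k
Set equal to 0: -5k = 225, so k = -45.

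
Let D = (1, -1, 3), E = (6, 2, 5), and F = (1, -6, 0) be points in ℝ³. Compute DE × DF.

(1, 15, -25)

DE = (5, 3, 2)
DF = (0, -5, -3)
i: 3·(-3) - 2·(-5) = -9 - (-10) = 1
j: 2·0 - 5·(-3) = 0 - (-15) = 15
k: 5·(-5) - 3·0 = -25 - 0 = -25
DE × DF = (1, 15, -25)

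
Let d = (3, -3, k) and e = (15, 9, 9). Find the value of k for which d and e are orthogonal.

-2

d · e = 3·15 + (-3)·9 + k·9 = 18 + 9k
Set equal to 0: 9k = -18, so k = -2.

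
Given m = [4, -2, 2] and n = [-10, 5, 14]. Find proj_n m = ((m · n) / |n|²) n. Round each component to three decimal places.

m · n = 4·(-10) + (-2)·5 + 2·14 = -40 - 10 + 28 = -22
|n|² = 100 + 25 + 196 = 321
proj_n m = (-22/321) · (-10, 5, 14) ≈ (0.685, -0.343, -0.960)

(0.685, -0.343, -0.960)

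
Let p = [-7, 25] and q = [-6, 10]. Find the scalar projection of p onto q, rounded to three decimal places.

p · q = (-7)·(-6) + 25·10 = 42 + 250 = 292
|q| = √(36 + 100) = √136 ≈ 11.6619
comp_q p = 292 / √136 ≈ 25.039

25.039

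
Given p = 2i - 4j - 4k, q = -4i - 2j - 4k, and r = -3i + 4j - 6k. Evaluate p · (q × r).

192

q × r:
i: (-2)·(-6) - (-4)·4 = 12 - (-16) = 28
j: (-4)·(-3) - (-4)·(-6) = 12 - 24 = -12
k: (-4)·4 - (-2)·(-3) = -16 - 6 = -22
q × r = (28, -12, -22)
p · (q × r) = 2·28 + (-4)·(-12) + (-4)·(-22) = 56 + 48 + 88 = 192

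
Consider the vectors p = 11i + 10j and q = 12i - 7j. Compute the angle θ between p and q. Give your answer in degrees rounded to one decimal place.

72.5

p · q = 11·12 + 10·(-7) = 132 - 70 = 62
|p|² = 121 + 100 = 221,  |p| = √221 ≈ 14.866069
|q|² = 144 + 49 = 193,  |q| = √193 ≈ 13.892444
cos θ = 62 / (14.866069 · 13.892444) ≈ 0.30020
θ = arccos(0.30020) ≈ 72.5°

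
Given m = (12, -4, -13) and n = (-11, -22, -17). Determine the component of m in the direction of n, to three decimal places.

m · n = 12·(-11) + (-4)·(-22) + (-13)·(-17) = -132 + 88 + 221 = 177
|n| = √(121 + 484 + 289) = √894 ≈ 29.8998
comp_n m = 177 / √894 ≈ 5.920

5.920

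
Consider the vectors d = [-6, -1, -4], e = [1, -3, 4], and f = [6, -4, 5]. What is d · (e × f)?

e × f:
i: (-3)·5 - 4·(-4) = -15 - (-16) = 1
j: 4·6 - 1·5 = 24 - 5 = 19
k: 1·(-4) - (-3)·6 = -4 - (-18) = 14
e × f = (1, 19, 14)
d · (e × f) = (-6)·1 + (-1)·19 + (-4)·14 = -6 - 19 - 56 = -81

-81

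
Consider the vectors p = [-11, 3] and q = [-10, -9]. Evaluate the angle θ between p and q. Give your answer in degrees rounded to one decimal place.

57.2

p · q = (-11)·(-10) + 3·(-9) = 110 - 27 = 83
|p|² = 121 + 9 = 130,  |p| = √130 ≈ 11.401754
|q|² = 100 + 81 = 181,  |q| = √181 ≈ 13.453624
cos θ = 83 / (11.401754 · 13.453624) ≈ 0.54109
θ = arccos(0.54109) ≈ 57.2°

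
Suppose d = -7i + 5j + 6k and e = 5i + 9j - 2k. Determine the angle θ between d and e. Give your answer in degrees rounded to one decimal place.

d · e = (-7)·5 + 5·9 + 6·(-2) = -35 + 45 - 12 = -2
|d|² = 49 + 25 + 36 = 110,  |d| = √110 ≈ 10.488088
|e|² = 25 + 81 + 4 = 110,  |e| = √110 ≈ 10.488088
cos θ = -2 / (10.488088 · 10.488088) ≈ -0.01818
θ = arccos(-0.01818) ≈ 91.0°

91.0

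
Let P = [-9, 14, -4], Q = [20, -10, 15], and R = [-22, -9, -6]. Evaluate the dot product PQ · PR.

137

PQ = Q − P = (29, -24, 19)
PR = R − P = (-13, -23, -2)
PQ · PR = 29·(-13) + (-24)·(-23) + 19·(-2) = -377 + 552 - 38 = 137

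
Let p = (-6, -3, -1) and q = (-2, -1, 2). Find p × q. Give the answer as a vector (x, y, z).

(-7, 14, 0)

i: (-3)·2 - (-1)·(-1) = -6 - 1 = -7
j: (-1)·(-2) - (-6)·2 = 2 - (-12) = 14
k: (-6)·(-1) - (-3)·(-2) = 6 - 6 = 0
p × q = (-7, 14, 0)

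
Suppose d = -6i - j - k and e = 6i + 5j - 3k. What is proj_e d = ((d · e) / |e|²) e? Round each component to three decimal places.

d · e = (-6)·6 + (-1)·5 + (-1)·(-3) = -36 - 5 + 3 = -38
|e|² = 36 + 25 + 9 = 70
proj_e d = (-38/70) · (6, 5, -3) ≈ (-3.257, -2.714, 1.629)

(-3.257, -2.714, 1.629)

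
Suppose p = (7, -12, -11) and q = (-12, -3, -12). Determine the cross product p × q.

i: (-12)·(-12) - (-11)·(-3) = 144 - 33 = 111
j: (-11)·(-12) - 7·(-12) = 132 - (-84) = 216
k: 7·(-3) - (-12)·(-12) = -21 - 144 = -165
p × q = (111, 216, -165)

(111, 216, -165)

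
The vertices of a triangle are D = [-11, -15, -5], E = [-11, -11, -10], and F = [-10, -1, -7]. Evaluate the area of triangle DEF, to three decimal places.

DE = (0, 4, -5),  DF = (1, 14, -2)
i: 4·(-2) - (-5)·14 = -8 - (-70) = 62
j: (-5)·1 - 0·(-2) = -5 - 0 = -5
k: 0·14 - 4·1 = 0 - 4 = -4
DE × DF = (62, -5, -4)
|DE × DF| = √3885 ≈ 62.3298
area = ½ · 62.3298 ≈ 31.165

31.165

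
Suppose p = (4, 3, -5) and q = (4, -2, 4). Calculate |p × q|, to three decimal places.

i: 3·4 - (-5)·(-2) = 12 - 10 = 2
j: (-5)·4 - 4·4 = -20 - 16 = -36
k: 4·(-2) - 3·4 = -8 - 12 = -20
p × q = (2, -36, -20)
|p × q| = √(2² + (-36)² + (-20)²) = √1700 ≈ 41.2311

41.231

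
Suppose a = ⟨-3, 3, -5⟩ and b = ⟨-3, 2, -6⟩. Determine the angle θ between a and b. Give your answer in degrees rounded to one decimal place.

11.4

a · b = (-3)·(-3) + 3·2 + (-5)·(-6) = 9 + 6 + 30 = 45
|a|² = 9 + 9 + 25 = 43,  |a| = √43 ≈ 6.557439
|b|² = 9 + 4 + 36 = 49,  |b| = √49 ≈ 7.000000
cos θ = 45 / (6.557439 · 7.000000) ≈ 0.98035
θ = arccos(0.98035) ≈ 11.4°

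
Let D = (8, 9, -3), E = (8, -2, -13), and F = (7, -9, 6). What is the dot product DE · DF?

DE = E − D = (0, -11, -10)
DF = F − D = (-1, -18, 9)
DE · DF = 0·(-1) + (-11)·(-18) + (-10)·9 = 0 + 198 - 90 = 108

108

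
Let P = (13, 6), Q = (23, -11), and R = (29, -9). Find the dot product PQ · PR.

415

PQ = Q − P = (10, -17)
PR = R − P = (16, -15)
PQ · PR = 10·16 + (-17)·(-15) = 160 + 255 = 415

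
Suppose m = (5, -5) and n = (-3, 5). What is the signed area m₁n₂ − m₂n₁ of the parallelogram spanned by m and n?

10

5·5 - (-5)·(-3) = 25 - 15 = 10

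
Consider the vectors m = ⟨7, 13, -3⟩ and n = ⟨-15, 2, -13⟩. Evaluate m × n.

i: 13·(-13) - (-3)·2 = -169 - (-6) = -163
j: (-3)·(-15) - 7·(-13) = 45 - (-91) = 136
k: 7·2 - 13·(-15) = 14 - (-195) = 209
m × n = (-163, 136, 209)

(-163, 136, 209)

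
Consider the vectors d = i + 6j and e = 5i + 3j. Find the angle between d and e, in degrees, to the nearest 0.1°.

d · e = 1·5 + 6·3 = 5 + 18 = 23
|d|² = 1 + 36 = 37,  |d| = √37 ≈ 6.082763
|e|² = 25 + 9 = 34,  |e| = √34 ≈ 5.830952
cos θ = 23 / (6.082763 · 5.830952) ≈ 0.64847
θ = arccos(0.64847) ≈ 49.6°

49.6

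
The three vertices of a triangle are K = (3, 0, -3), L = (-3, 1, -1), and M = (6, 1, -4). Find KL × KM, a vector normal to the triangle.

KL = (-6, 1, 2)
KM = (3, 1, -1)
i: 1·(-1) - 2·1 = -1 - 2 = -3
j: 2·3 - (-6)·(-1) = 6 - 6 = 0
k: (-6)·1 - 1·3 = -6 - 3 = -9
KL × KM = (-3, 0, -9)

(-3, 0, -9)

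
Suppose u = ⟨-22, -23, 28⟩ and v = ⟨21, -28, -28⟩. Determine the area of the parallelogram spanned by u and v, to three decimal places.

i: (-23)·(-28) - 28·(-28) = 644 - (-784) = 1428
j: 28·21 - (-22)·(-28) = 588 - 616 = -28
k: (-22)·(-28) - (-23)·21 = 616 - (-483) = 1099
u × v = (1428, -28, 1099)
|u × v| = √(1428² + (-28)² + 1099²) = √3247769 ≈ 1802.1568

1802.157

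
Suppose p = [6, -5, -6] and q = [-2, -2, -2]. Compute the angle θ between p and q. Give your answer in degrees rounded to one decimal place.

p · q = 6·(-2) + (-5)·(-2) + (-6)·(-2) = -12 + 10 + 12 = 10
|p|² = 36 + 25 + 36 = 97,  |p| = √97 ≈ 9.848858
|q|² = 4 + 4 + 4 = 12,  |q| = √12 ≈ 3.464102
cos θ = 10 / (9.848858 · 3.464102) ≈ 0.29311
θ = arccos(0.29311) ≈ 73.0°

73.0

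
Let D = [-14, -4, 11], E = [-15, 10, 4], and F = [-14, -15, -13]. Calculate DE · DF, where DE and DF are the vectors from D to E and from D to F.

14

DE = E − D = (-1, 14, -7)
DF = F − D = (0, -11, -24)
DE · DF = (-1)·0 + 14·(-11) + (-7)·(-24) = 0 - 154 + 168 = 14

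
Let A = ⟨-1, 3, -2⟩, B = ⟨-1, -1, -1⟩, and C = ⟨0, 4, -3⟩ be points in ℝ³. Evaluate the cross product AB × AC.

(3, 1, 4)

AB = (0, -4, 1)
AC = (1, 1, -1)
i: (-4)·(-1) - 1·1 = 4 - 1 = 3
j: 1·1 - 0·(-1) = 1 - 0 = 1
k: 0·1 - (-4)·1 = 0 - (-4) = 4
AB × AC = (3, 1, 4)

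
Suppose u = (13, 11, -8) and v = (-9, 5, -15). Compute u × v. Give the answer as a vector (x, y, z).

(-125, 267, 164)

i: 11·(-15) - (-8)·5 = -165 - (-40) = -125
j: (-8)·(-9) - 13·(-15) = 72 - (-195) = 267
k: 13·5 - 11·(-9) = 65 - (-99) = 164
u × v = (-125, 267, 164)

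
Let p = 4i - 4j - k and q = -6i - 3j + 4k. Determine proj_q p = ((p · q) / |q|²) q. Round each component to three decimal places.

(1.574, 0.787, -1.049)

p · q = 4·(-6) + (-4)·(-3) + (-1)·4 = -24 + 12 - 4 = -16
|q|² = 36 + 9 + 16 = 61
proj_q p = (-16/61) · (-6, -3, 4) ≈ (1.574, 0.787, -1.049)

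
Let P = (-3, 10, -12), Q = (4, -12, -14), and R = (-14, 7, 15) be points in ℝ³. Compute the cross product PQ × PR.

PQ = (7, -22, -2)
PR = (-11, -3, 27)
i: (-22)·27 - (-2)·(-3) = -594 - 6 = -600
j: (-2)·(-11) - 7·27 = 22 - 189 = -167
k: 7·(-3) - (-22)·(-11) = -21 - 242 = -263
PQ × PR = (-600, -167, -263)

(-600, -167, -263)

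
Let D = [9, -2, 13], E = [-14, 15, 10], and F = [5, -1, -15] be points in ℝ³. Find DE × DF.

(-473, -632, 45)

DE = (-23, 17, -3)
DF = (-4, 1, -28)
i: 17·(-28) - (-3)·1 = -476 - (-3) = -473
j: (-3)·(-4) - (-23)·(-28) = 12 - 644 = -632
k: (-23)·1 - 17·(-4) = -23 - (-68) = 45
DE × DF = (-473, -632, 45)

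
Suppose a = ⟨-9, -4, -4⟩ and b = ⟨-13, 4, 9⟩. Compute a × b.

i: (-4)·9 - (-4)·4 = -36 - (-16) = -20
j: (-4)·(-13) - (-9)·9 = 52 - (-81) = 133
k: (-9)·4 - (-4)·(-13) = -36 - 52 = -88
a × b = (-20, 133, -88)

(-20, 133, -88)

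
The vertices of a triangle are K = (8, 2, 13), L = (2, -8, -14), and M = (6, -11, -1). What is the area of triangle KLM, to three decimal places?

110.437

KL = (-6, -10, -27),  KM = (-2, -13, -14)
i: (-10)·(-14) - (-27)·(-13) = 140 - 351 = -211
j: (-27)·(-2) - (-6)·(-14) = 54 - 84 = -30
k: (-6)·(-13) - (-10)·(-2) = 78 - 20 = 58
KL × KM = (-211, -30, 58)
|KL × KM| = √48785 ≈ 220.8733
area = ½ · 220.8733 ≈ 110.437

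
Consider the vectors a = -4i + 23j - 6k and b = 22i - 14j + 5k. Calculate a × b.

(31, -112, -450)

i: 23·5 - (-6)·(-14) = 115 - 84 = 31
j: (-6)·22 - (-4)·5 = -132 - (-20) = -112
k: (-4)·(-14) - 23·22 = 56 - 506 = -450
a × b = (31, -112, -450)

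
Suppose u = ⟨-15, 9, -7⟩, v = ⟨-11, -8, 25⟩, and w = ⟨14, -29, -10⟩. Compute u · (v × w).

v × w:
i: (-8)·(-10) - 25·(-29) = 80 - (-725) = 805
j: 25·14 - (-11)·(-10) = 350 - 110 = 240
k: (-11)·(-29) - (-8)·14 = 319 - (-112) = 431
v × w = (805, 240, 431)
u · (v × w) = (-15)·805 + 9·240 + (-7)·431 = -12075 + 2160 - 3017 = -12932

-12932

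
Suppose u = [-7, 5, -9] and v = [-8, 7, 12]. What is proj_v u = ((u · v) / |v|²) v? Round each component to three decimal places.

(0.529, -0.463, -0.794)

u · v = (-7)·(-8) + 5·7 + (-9)·12 = 56 + 35 - 108 = -17
|v|² = 64 + 49 + 144 = 257
proj_v u = (-17/257) · (-8, 7, 12) ≈ (0.529, -0.463, -0.794)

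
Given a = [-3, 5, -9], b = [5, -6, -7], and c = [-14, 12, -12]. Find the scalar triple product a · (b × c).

538

b × c:
i: (-6)·(-12) - (-7)·12 = 72 - (-84) = 156
j: (-7)·(-14) - 5·(-12) = 98 - (-60) = 158
k: 5·12 - (-6)·(-14) = 60 - 84 = -24
b × c = (156, 158, -24)
a · (b × c) = (-3)·156 + 5·158 + (-9)·(-24) = -468 + 790 + 216 = 538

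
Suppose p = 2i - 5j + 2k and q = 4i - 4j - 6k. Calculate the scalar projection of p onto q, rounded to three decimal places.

p · q = 2·4 + (-5)·(-4) + 2·(-6) = 8 + 20 - 12 = 16
|q| = √(16 + 16 + 36) = √68 ≈ 8.2462
comp_q p = 16 / √68 ≈ 1.940

1.940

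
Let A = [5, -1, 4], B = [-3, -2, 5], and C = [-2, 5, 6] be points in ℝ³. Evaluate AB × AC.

(-8, 9, -55)

AB = (-8, -1, 1)
AC = (-7, 6, 2)
i: (-1)·2 - 1·6 = -2 - 6 = -8
j: 1·(-7) - (-8)·2 = -7 - (-16) = 9
k: (-8)·6 - (-1)·(-7) = -48 - 7 = -55
AB × AC = (-8, 9, -55)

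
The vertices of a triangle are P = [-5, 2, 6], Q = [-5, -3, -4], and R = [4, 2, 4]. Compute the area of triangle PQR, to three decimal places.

PQ = (0, -5, -10),  PR = (9, 0, -2)
i: (-5)·(-2) - (-10)·0 = 10 - 0 = 10
j: (-10)·9 - 0·(-2) = -90 - 0 = -90
k: 0·0 - (-5)·9 = 0 - (-45) = 45
PQ × PR = (10, -90, 45)
|PQ × PR| = √10225 ≈ 101.1187
area = ½ · 101.1187 ≈ 50.559

50.559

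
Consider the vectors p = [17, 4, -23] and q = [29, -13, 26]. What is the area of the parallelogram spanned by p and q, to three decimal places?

1175.362

i: 4·26 - (-23)·(-13) = 104 - 299 = -195
j: (-23)·29 - 17·26 = -667 - 442 = -1109
k: 17·(-13) - 4·29 = -221 - 116 = -337
p × q = (-195, -1109, -337)
|p × q| = √((-195)² + (-1109)² + (-337)²) = √1381475 ≈ 1175.3616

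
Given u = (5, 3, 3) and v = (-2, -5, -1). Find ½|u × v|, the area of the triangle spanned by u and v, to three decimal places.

11.247

i: 3·(-1) - 3·(-5) = -3 - (-15) = 12
j: 3·(-2) - 5·(-1) = -6 - (-5) = -1
k: 5·(-5) - 3·(-2) = -25 - (-6) = -19
u × v = (12, -1, -19)
|u × v| = √(12² + (-1)² + (-19)²) = √506 ≈ 22.4944
area = ½ · 22.4944 ≈ 11.247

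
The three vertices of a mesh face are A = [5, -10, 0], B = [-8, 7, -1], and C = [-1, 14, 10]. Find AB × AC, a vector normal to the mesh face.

(194, 136, -210)

AB = (-13, 17, -1)
AC = (-6, 24, 10)
i: 17·10 - (-1)·24 = 170 - (-24) = 194
j: (-1)·(-6) - (-13)·10 = 6 - (-130) = 136
k: (-13)·24 - 17·(-6) = -312 - (-102) = -210
AB × AC = (194, 136, -210)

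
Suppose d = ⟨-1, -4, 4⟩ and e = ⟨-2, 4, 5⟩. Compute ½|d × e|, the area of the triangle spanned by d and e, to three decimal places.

19.033

i: (-4)·5 - 4·4 = -20 - 16 = -36
j: 4·(-2) - (-1)·5 = -8 - (-5) = -3
k: (-1)·4 - (-4)·(-2) = -4 - 8 = -12
d × e = (-36, -3, -12)
|d × e| = √((-36)² + (-3)² + (-12)²) = √1449 ≈ 38.0657
area = ½ · 38.0657 ≈ 19.033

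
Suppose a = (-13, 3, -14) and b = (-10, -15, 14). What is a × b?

i: 3·14 - (-14)·(-15) = 42 - 210 = -168
j: (-14)·(-10) - (-13)·14 = 140 - (-182) = 322
k: (-13)·(-15) - 3·(-10) = 195 - (-30) = 225
a × b = (-168, 322, 225)

(-168, 322, 225)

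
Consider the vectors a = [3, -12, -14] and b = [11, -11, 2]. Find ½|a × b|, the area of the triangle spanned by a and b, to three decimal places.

i: (-12)·2 - (-14)·(-11) = -24 - 154 = -178
j: (-14)·11 - 3·2 = -154 - 6 = -160
k: 3·(-11) - (-12)·11 = -33 - (-132) = 99
a × b = (-178, -160, 99)
|a × b| = √((-178)² + (-160)² + 99²) = √67085 ≈ 259.0077
area = ½ · 259.0077 ≈ 129.504

129.504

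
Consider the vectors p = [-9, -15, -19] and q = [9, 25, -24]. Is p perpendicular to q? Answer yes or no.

p · q = (-9)·9 + (-15)·25 + (-19)·(-24) = -81 - 375 + 456 = 0
Zero, so the vectors are orthogonal.

yes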